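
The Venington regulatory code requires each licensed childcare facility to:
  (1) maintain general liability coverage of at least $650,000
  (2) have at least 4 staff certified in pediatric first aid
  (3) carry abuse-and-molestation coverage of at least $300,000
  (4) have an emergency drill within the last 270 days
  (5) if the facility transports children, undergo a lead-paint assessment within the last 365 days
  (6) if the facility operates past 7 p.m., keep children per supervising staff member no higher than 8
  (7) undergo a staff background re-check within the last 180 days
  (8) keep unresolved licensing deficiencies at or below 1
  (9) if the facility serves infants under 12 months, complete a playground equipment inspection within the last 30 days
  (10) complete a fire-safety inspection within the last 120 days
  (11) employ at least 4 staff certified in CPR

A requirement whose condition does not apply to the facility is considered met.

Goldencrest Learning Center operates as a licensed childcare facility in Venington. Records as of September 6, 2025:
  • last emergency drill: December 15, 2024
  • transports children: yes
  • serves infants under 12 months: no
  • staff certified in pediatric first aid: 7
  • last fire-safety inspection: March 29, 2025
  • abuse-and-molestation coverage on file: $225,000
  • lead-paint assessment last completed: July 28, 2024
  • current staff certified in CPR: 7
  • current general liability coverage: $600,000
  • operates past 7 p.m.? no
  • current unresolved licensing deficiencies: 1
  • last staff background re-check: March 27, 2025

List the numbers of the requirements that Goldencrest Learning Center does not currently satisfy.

1, 3, 5, 10

1. general liability coverage $600,000 < $650,000 → not met
2. staff certified in pediatric first aid 7 ≥ 4 → met
3. abuse-and-molestation coverage $225,000 < $300,000 → not met
4. emergency drill 265 days ago vs limit 270 → met
5. condition 'transports children' holds; lead-paint assessment 405 days ago vs limit 365 → not met
6. condition 'operates past 7 p.m.' does not hold → requirement n/a → met
7. staff background re-check 163 days ago vs limit 180 → met
8. unresolved licensing deficiencies 1 ≤ 1 → met
9. condition 'serves infants under 12 months' does not hold → requirement n/a → met
10. fire-safety inspection 161 days ago vs limit 120 → not met
11. staff certified in CPR 7 ≥ 4 → met
Not met: 1, 3, 5, 10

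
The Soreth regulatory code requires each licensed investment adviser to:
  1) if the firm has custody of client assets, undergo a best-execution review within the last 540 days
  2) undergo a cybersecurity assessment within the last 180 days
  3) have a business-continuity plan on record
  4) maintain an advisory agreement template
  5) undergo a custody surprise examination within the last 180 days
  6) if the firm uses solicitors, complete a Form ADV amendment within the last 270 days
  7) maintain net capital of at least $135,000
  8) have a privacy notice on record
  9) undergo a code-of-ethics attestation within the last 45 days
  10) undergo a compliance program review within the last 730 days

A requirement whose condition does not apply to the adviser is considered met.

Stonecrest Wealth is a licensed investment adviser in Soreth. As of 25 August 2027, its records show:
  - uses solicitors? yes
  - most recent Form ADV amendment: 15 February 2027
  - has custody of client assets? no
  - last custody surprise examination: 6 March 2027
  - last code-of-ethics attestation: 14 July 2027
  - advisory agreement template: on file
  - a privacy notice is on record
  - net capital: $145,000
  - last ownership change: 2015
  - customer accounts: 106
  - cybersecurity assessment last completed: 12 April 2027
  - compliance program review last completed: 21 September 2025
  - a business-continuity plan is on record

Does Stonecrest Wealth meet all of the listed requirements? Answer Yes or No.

1. condition 'has custody of client assets' does not hold → requirement n/a → met
2. cybersecurity assessment 135 days ago vs limit 180 → met
3. business-continuity plan present → met
4. advisory agreement template present → met
5. custody surprise examination 172 days ago vs limit 180 → met
6. condition 'uses solicitors' holds; Form ADV amendment 191 days ago vs limit 270 → met
7. net capital $145,000 ≥ $135,000 → met
8. privacy notice present → met
9. code-of-ethics attestation 42 days ago vs limit 45 → met
10. compliance program review 703 days ago vs limit 730 → met
All met.

Yes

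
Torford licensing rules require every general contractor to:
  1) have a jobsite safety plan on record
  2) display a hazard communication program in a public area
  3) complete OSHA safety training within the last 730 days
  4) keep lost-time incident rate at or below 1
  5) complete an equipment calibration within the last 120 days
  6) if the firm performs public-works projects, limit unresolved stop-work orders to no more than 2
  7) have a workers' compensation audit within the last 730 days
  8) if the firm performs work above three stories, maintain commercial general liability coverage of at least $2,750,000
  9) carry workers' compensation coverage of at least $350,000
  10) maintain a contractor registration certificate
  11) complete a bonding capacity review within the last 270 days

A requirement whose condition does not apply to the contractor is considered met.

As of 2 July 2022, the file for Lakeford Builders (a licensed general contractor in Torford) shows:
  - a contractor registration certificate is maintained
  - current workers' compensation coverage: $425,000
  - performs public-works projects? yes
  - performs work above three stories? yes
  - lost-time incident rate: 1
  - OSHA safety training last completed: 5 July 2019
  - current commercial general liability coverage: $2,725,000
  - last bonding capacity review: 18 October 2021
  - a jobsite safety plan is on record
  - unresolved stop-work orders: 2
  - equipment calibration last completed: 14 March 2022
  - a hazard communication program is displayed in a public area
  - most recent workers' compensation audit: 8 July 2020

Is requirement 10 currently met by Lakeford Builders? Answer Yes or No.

10. contractor registration certificate present → met

Yes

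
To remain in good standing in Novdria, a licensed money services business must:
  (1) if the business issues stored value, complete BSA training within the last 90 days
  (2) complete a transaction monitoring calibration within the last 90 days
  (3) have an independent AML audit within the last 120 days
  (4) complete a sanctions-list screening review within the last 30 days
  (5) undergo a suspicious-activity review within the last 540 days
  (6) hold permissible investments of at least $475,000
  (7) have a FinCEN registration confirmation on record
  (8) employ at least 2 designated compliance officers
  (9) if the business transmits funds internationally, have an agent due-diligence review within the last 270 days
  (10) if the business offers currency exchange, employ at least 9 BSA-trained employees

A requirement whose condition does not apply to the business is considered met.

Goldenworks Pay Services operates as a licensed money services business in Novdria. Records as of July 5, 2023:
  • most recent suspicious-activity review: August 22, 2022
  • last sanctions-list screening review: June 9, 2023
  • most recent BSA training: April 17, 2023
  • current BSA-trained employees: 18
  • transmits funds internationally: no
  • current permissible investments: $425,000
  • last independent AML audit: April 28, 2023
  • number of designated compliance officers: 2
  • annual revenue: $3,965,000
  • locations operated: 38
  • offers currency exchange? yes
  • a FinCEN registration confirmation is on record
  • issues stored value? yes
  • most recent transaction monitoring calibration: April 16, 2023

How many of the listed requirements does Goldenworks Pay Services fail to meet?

1. condition 'issues stored value' holds; BSA training 79 days ago vs limit 90 → met
2. transaction monitoring calibration 80 days ago vs limit 90 → met
3. independent AML audit 68 days ago vs limit 120 → met
4. sanctions-list screening review 26 days ago vs limit 30 → met
5. suspicious-activity review 317 days ago vs limit 540 → met
6. permissible investments $425,000 < $475,000 → not met
7. FinCEN registration confirmation present → met
8. designated compliance officers 2 ≥ 2 → met
9. condition 'transmits funds internationally' does not hold → requirement n/a → met
10. condition 'offers currency exchange' holds; BSA-trained employees 18 ≥ 9 → met
Not met: 1 of 10

1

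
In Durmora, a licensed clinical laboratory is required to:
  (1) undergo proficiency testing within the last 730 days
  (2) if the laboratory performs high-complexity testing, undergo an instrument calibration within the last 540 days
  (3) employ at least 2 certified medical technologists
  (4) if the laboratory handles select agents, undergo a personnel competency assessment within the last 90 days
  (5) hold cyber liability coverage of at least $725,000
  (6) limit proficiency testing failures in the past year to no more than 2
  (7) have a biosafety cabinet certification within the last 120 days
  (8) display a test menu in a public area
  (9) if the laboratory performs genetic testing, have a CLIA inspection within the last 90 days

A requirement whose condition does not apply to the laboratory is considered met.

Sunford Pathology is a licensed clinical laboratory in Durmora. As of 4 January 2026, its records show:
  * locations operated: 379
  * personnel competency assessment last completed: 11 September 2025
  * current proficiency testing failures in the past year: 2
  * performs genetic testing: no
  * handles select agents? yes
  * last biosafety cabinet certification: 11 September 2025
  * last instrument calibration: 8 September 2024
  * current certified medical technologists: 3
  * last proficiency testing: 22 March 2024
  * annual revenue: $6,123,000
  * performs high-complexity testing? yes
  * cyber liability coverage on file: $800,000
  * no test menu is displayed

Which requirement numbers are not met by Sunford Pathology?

4, 8

1. proficiency testing 653 days ago vs limit 730 → met
2. condition 'performs high-complexity testing' holds; instrument calibration 483 days ago vs limit 540 → met
3. certified medical technologists 3 ≥ 2 → met
4. condition 'handles select agents' holds; personnel competency assessment 115 days ago vs limit 90 → not met
5. cyber liability coverage $800,000 ≥ $725,000 → met
6. proficiency testing failures in the past year 2 ≤ 2 → met
7. biosafety cabinet certification 115 days ago vs limit 120 → met
8. test menu absent → not met
9. condition 'performs genetic testing' does not hold → requirement n/a → met
Not met: 4, 8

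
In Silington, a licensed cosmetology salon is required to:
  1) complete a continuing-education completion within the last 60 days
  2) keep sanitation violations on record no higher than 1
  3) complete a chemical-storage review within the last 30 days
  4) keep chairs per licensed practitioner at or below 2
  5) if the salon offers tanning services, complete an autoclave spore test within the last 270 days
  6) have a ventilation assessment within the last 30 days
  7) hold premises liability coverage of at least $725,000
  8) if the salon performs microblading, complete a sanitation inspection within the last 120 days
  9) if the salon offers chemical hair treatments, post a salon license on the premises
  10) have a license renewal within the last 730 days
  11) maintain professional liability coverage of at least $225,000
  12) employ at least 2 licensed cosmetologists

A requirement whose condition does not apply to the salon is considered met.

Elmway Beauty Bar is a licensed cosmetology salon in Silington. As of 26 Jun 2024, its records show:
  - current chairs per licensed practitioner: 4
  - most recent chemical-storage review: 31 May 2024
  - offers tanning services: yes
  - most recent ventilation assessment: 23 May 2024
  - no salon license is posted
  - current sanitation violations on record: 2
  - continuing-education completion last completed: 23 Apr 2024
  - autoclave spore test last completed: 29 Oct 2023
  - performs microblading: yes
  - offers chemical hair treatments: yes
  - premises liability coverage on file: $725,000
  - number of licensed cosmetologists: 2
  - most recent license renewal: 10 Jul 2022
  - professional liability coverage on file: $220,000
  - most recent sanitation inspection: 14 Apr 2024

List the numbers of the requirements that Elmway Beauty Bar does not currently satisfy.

1. continuing-education completion 64 days ago vs limit 60 → not met
2. sanitation violations on record 2 > 1 → not met
3. chemical-storage review 26 days ago vs limit 30 → met
4. chairs per licensed practitioner 4 > 2 → not met
5. condition 'offers tanning services' holds; autoclave spore test 241 days ago vs limit 270 → met
6. ventilation assessment 34 days ago vs limit 30 → not met
7. premises liability coverage $725,000 ≥ $725,000 → met
8. condition 'performs microblading' holds; sanitation inspection 73 days ago vs limit 120 → met
9. condition 'offers chemical hair treatments' holds; salon license absent → not met
10. license renewal 717 days ago vs limit 730 → met
11. professional liability coverage $220,000 < $225,000 → not met
12. licensed cosmetologists 2 ≥ 2 → met
Not met: 1, 2, 4, 6, 9, 11

1, 2, 4, 6, 9, 11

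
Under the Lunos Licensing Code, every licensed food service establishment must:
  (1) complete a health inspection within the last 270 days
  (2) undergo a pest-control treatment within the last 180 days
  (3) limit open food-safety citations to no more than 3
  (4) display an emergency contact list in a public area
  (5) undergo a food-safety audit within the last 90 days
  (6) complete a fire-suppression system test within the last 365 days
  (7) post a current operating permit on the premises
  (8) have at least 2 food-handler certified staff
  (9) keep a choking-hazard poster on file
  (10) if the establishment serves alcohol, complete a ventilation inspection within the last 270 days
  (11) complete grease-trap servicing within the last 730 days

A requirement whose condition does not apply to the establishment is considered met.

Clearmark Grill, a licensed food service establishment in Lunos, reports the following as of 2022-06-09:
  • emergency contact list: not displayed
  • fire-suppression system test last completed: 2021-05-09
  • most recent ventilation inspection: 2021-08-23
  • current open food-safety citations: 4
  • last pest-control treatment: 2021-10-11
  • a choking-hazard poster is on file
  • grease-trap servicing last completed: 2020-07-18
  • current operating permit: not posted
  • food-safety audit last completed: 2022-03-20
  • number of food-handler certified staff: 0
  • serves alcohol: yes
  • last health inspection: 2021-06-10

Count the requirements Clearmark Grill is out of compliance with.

8

1. health inspection 364 days ago vs limit 270 → not met
2. pest-control treatment 241 days ago vs limit 180 → not met
3. open food-safety citations 4 > 3 → not met
4. emergency contact list absent → not met
5. food-safety audit 81 days ago vs limit 90 → met
6. fire-suppression system test 396 days ago vs limit 365 → not met
7. current operating permit absent → not met
8. food-handler certified staff 0 < 2 → not met
9. choking-hazard poster present → met
10. condition 'serves alcohol' holds; ventilation inspection 290 days ago vs limit 270 → not met
11. grease-trap servicing 691 days ago vs limit 730 → met
Not met: 8 of 11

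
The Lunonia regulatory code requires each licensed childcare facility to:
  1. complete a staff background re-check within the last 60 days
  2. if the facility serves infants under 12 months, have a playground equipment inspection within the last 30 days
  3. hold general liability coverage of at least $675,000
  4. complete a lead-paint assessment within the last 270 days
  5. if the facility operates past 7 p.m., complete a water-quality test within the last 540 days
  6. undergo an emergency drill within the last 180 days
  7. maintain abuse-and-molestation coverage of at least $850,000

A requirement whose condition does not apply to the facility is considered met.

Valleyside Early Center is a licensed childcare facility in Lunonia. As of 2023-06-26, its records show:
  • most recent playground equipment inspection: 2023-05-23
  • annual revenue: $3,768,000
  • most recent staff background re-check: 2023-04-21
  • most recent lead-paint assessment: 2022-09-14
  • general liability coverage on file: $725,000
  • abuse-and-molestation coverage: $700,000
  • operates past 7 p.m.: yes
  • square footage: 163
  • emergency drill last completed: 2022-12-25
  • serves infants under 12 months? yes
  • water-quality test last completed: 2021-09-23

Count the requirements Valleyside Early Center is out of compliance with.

1. staff background re-check 66 days ago vs limit 60 → not met
2. condition 'serves infants under 12 months' holds; playground equipment inspection 34 days ago vs limit 30 → not met
3. general liability coverage $725,000 ≥ $675,000 → met
4. lead-paint assessment 285 days ago vs limit 270 → not met
5. condition 'operates past 7 p.m.' holds; water-quality test 641 days ago vs limit 540 → not met
6. emergency drill 183 days ago vs limit 180 → not met
7. abuse-and-molestation coverage $700,000 < $850,000 → not met
Not met: 6 of 7

6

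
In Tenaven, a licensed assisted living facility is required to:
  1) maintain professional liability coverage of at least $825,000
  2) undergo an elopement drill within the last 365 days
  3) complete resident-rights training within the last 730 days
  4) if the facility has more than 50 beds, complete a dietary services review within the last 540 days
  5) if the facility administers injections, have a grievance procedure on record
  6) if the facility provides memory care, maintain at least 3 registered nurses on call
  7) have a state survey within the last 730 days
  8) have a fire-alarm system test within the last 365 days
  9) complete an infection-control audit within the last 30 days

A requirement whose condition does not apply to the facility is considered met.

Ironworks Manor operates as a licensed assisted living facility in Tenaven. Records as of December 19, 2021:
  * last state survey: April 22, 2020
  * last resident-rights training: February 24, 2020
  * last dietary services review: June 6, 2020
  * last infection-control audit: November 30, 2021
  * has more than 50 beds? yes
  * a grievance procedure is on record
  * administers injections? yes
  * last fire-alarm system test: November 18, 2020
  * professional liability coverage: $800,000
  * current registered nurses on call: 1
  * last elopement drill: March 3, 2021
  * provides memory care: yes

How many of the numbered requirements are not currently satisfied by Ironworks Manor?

4

1. professional liability coverage $800,000 < $825,000 → not met
2. elopement drill 291 days ago vs limit 365 → met
3. resident-rights training 664 days ago vs limit 730 → met
4. condition 'has more than 50 beds' holds; dietary services review 561 days ago vs limit 540 → not met
5. condition 'administers injections' holds; grievance procedure present → met
6. condition 'provides memory care' holds; registered nurses on call 1 < 3 → not met
7. state survey 606 days ago vs limit 730 → met
8. fire-alarm system test 396 days ago vs limit 365 → not met
9. infection-control audit 19 days ago vs limit 30 → met
Not met: 4 of 9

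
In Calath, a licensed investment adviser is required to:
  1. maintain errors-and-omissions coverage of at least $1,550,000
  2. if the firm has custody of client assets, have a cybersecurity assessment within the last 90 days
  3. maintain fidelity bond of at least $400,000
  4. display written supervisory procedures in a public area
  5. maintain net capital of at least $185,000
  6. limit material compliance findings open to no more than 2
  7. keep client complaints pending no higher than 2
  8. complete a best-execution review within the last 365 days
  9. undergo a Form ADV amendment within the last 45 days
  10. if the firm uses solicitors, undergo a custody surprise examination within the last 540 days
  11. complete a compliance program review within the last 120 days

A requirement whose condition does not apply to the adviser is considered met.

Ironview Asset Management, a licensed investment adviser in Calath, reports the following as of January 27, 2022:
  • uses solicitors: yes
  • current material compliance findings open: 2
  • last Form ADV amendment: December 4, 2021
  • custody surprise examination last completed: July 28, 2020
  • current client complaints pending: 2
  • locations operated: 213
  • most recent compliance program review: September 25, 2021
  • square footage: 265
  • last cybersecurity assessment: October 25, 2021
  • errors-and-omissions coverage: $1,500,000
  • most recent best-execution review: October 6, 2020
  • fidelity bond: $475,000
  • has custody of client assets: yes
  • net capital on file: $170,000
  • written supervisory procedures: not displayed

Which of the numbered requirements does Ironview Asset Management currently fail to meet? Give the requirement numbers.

1. errors-and-omissions coverage $1,500,000 < $1,550,000 → not met
2. condition 'has custody of client assets' holds; cybersecurity assessment 94 days ago vs limit 90 → not met
3. fidelity bond $475,000 ≥ $400,000 → met
4. written supervisory procedures absent → not met
5. net capital $170,000 < $185,000 → not met
6. material compliance findings open 2 ≤ 2 → met
7. client complaints pending 2 ≤ 2 → met
8. best-execution review 478 days ago vs limit 365 → not met
9. Form ADV amendment 54 days ago vs limit 45 → not met
10. condition 'uses solicitors' holds; custody surprise examination 548 days ago vs limit 540 → not met
11. compliance program review 124 days ago vs limit 120 → not met
Not met: 1, 2, 4, 5, 8, 9, 10, 11

1, 2, 4, 5, 8, 9, 10, 11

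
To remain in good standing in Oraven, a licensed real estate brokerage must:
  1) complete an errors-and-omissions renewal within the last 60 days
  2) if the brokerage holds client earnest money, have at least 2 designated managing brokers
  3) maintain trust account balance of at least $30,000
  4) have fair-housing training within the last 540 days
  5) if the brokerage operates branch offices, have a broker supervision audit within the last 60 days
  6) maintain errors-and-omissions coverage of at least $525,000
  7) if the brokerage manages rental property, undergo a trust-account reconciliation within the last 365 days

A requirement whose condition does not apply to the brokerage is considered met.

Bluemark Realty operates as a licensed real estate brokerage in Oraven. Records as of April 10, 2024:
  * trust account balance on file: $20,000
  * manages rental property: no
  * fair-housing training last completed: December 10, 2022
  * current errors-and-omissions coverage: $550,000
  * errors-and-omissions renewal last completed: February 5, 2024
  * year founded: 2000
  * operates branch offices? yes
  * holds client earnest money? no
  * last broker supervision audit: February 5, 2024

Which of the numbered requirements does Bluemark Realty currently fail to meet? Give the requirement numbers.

1, 3, 5

1. errors-and-omissions renewal 65 days ago vs limit 60 → not met
2. condition 'holds client earnest money' does not hold → requirement n/a → met
3. trust account balance $20,000 < $30,000 → not met
4. fair-housing training 487 days ago vs limit 540 → met
5. condition 'operates branch offices' holds; broker supervision audit 65 days ago vs limit 60 → not met
6. errors-and-omissions coverage $550,000 ≥ $525,000 → met
7. condition 'manages rental property' does not hold → requirement n/a → met
Not met: 1, 3, 5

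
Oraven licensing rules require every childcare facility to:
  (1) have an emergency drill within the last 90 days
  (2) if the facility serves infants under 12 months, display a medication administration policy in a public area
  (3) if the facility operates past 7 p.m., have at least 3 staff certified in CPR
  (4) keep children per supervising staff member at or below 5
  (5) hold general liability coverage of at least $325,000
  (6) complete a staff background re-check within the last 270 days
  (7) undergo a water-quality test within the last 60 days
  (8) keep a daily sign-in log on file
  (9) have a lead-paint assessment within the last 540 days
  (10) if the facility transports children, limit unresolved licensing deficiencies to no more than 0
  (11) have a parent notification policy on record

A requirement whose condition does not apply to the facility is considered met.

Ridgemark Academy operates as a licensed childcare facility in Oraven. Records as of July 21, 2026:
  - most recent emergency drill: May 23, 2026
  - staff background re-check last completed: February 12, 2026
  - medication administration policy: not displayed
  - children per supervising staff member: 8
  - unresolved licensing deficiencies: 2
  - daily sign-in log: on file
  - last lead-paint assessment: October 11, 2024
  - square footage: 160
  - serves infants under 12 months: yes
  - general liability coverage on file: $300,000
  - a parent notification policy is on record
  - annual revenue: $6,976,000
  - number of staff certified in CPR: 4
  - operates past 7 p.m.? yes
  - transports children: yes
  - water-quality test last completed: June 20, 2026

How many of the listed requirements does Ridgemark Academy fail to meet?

1. emergency drill 59 days ago vs limit 90 → met
2. condition 'serves infants under 12 months' holds; medication administration policy absent → not met
3. condition 'operates past 7 p.m.' holds; staff certified in CPR 4 ≥ 3 → met
4. children per supervising staff member 8 > 5 → not met
5. general liability coverage $300,000 < $325,000 → not met
6. staff background re-check 159 days ago vs limit 270 → met
7. water-quality test 31 days ago vs limit 60 → met
8. daily sign-in log present → met
9. lead-paint assessment 648 days ago vs limit 540 → not met
10. condition 'transports children' holds; unresolved licensing deficiencies 2 > 0 → not met
11. parent notification policy present → met
Not met: 5 of 11

5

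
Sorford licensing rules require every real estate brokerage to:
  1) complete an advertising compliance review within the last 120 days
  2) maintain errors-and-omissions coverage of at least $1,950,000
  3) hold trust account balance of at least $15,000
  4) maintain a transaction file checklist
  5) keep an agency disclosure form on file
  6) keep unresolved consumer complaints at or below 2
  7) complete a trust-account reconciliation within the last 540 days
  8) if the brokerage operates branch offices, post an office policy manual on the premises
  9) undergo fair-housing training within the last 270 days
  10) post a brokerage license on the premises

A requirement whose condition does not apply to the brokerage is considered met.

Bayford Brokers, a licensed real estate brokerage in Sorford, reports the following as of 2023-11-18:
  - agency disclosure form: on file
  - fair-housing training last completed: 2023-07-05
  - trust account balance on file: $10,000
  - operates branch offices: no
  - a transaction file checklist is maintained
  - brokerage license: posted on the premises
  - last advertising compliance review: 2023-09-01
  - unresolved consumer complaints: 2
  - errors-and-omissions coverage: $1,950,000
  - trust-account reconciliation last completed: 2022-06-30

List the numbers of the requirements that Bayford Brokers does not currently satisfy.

1. advertising compliance review 78 days ago vs limit 120 → met
2. errors-and-omissions coverage $1,950,000 ≥ $1,950,000 → met
3. trust account balance $10,000 < $15,000 → not met
4. transaction file checklist present → met
5. agency disclosure form present → met
6. unresolved consumer complaints 2 ≤ 2 → met
7. trust-account reconciliation 506 days ago vs limit 540 → met
8. condition 'operates branch offices' does not hold → requirement n/a → met
9. fair-housing training 136 days ago vs limit 270 → met
10. brokerage license present → met
Not met: 3

3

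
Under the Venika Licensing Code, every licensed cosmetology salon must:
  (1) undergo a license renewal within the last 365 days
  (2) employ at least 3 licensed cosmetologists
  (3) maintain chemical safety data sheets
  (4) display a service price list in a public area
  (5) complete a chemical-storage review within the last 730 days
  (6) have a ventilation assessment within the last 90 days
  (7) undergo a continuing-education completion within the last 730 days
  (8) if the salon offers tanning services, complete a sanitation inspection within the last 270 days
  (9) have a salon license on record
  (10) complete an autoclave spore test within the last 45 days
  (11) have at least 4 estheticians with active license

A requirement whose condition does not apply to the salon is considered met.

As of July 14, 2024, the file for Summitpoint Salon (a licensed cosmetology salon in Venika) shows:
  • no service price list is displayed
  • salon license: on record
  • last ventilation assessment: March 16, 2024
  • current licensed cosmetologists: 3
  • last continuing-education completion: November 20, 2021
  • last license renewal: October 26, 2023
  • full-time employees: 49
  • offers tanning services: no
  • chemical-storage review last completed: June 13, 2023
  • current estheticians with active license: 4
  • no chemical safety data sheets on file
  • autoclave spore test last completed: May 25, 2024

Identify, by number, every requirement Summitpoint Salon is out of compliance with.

3, 4, 6, 7, 10

1. license renewal 262 days ago vs limit 365 → met
2. licensed cosmetologists 3 ≥ 3 → met
3. chemical safety data sheets absent → not met
4. service price list absent → not met
5. chemical-storage review 397 days ago vs limit 730 → met
6. ventilation assessment 120 days ago vs limit 90 → not met
7. continuing-education completion 967 days ago vs limit 730 → not met
8. condition 'offers tanning services' does not hold → requirement n/a → met
9. salon license present → met
10. autoclave spore test 50 days ago vs limit 45 → not met
11. estheticians with active license 4 ≥ 4 → met
Not met: 3, 4, 6, 7, 10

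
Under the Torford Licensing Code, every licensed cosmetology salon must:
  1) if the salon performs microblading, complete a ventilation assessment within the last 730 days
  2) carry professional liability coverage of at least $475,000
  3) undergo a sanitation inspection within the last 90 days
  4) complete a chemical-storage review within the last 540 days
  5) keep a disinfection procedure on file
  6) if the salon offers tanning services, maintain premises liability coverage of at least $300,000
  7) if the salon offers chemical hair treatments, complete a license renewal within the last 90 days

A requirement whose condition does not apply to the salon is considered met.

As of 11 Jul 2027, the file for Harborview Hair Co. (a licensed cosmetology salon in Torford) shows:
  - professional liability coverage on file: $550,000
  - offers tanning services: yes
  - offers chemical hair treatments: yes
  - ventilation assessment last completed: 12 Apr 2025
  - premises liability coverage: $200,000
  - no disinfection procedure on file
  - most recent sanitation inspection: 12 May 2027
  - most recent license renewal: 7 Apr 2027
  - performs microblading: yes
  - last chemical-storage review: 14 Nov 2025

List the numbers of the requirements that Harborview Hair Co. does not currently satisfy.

1. condition 'performs microblading' holds; ventilation assessment 820 days ago vs limit 730 → not met
2. professional liability coverage $550,000 ≥ $475,000 → met
3. sanitation inspection 60 days ago vs limit 90 → met
4. chemical-storage review 604 days ago vs limit 540 → not met
5. disinfection procedure absent → not met
6. condition 'offers tanning services' holds; premises liability coverage $200,000 < $300,000 → not met
7. condition 'offers chemical hair treatments' holds; license renewal 95 days ago vs limit 90 → not met
Not met: 1, 4, 5, 6, 7

1, 4, 5, 6, 7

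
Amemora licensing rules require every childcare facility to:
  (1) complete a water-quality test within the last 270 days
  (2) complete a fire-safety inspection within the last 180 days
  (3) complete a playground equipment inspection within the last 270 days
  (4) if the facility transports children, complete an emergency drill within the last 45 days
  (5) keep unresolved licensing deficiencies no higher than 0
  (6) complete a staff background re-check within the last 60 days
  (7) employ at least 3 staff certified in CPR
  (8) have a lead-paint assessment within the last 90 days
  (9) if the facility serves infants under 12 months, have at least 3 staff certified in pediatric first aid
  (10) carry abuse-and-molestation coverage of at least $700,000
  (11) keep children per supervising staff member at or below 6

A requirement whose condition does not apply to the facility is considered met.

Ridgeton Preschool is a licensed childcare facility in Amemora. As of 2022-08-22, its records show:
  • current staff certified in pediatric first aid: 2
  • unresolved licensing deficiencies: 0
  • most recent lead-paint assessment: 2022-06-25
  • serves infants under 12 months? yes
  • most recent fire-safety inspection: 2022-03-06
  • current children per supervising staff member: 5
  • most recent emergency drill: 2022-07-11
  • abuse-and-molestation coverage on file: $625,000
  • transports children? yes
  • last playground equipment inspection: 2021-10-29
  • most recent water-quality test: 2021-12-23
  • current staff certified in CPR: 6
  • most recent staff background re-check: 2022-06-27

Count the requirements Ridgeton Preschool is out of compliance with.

3

1. water-quality test 242 days ago vs limit 270 → met
2. fire-safety inspection 169 days ago vs limit 180 → met
3. playground equipment inspection 297 days ago vs limit 270 → not met
4. condition 'transports children' holds; emergency drill 42 days ago vs limit 45 → met
5. unresolved licensing deficiencies 0 ≤ 0 → met
6. staff background re-check 56 days ago vs limit 60 → met
7. staff certified in CPR 6 ≥ 3 → met
8. lead-paint assessment 58 days ago vs limit 90 → met
9. condition 'serves infants under 12 months' holds; staff certified in pediatric first aid 2 < 3 → not met
10. abuse-and-molestation coverage $625,000 < $700,000 → not met
11. children per supervising staff member 5 ≤ 6 → met
Not met: 3 of 11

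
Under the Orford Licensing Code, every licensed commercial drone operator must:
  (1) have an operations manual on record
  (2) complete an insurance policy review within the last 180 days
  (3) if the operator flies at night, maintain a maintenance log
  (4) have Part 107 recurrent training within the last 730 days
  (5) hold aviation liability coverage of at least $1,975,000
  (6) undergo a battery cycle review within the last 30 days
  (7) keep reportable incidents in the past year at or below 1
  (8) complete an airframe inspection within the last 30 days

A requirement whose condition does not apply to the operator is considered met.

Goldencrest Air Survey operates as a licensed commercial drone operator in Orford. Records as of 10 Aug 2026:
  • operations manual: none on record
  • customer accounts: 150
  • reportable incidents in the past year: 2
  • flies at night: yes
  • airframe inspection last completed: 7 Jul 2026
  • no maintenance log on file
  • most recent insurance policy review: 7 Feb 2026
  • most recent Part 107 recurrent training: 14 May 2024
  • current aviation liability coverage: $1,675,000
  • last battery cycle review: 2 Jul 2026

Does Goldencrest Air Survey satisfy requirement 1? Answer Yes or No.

1. operations manual absent → not met

No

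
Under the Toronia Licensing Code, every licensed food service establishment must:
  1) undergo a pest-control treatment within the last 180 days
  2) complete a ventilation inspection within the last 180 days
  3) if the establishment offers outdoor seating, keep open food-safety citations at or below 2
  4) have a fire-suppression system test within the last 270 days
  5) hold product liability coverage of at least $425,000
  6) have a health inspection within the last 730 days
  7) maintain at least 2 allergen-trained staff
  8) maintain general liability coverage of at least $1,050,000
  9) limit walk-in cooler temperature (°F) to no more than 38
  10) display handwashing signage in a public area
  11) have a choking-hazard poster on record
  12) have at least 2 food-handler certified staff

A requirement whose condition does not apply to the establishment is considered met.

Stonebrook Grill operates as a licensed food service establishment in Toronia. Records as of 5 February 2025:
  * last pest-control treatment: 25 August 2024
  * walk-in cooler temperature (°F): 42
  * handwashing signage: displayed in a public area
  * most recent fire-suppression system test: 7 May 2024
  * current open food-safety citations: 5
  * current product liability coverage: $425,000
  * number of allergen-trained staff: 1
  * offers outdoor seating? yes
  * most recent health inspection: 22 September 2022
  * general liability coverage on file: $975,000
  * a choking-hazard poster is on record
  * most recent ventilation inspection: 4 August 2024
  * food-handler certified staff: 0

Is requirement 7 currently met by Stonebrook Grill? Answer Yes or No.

No

7. allergen-trained staff 1 < 2 → not met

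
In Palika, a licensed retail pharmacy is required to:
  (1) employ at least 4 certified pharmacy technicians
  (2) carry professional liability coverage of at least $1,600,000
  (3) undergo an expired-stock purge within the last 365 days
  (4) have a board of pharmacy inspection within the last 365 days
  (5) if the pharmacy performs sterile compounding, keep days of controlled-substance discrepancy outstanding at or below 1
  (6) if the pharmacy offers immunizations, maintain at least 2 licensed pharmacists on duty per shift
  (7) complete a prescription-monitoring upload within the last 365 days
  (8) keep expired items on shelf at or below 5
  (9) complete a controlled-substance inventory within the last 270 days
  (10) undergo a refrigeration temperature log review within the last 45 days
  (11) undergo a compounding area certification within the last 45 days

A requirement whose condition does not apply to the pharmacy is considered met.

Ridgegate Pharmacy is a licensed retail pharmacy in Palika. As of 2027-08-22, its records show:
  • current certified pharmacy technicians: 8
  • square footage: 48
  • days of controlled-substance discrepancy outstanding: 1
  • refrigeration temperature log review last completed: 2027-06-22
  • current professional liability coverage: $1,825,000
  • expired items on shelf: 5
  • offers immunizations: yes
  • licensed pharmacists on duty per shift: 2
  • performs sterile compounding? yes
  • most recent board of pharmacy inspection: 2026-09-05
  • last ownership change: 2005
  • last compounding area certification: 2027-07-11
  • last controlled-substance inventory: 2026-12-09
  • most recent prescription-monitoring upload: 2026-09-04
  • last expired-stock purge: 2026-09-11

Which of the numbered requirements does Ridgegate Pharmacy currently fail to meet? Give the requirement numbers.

1. certified pharmacy technicians 8 ≥ 4 → met
2. professional liability coverage $1,825,000 ≥ $1,600,000 → met
3. expired-stock purge 345 days ago vs limit 365 → met
4. board of pharmacy inspection 351 days ago vs limit 365 → met
5. condition 'performs sterile compounding' holds; days of controlled-substance discrepancy outstanding 1 ≤ 1 → met
6. condition 'offers immunizations' holds; licensed pharmacists on duty per shift 2 ≥ 2 → met
7. prescription-monitoring upload 352 days ago vs limit 365 → met
8. expired items on shelf 5 ≤ 5 → met
9. controlled-substance inventory 256 days ago vs limit 270 → met
10. refrigeration temperature log review 61 days ago vs limit 45 → not met
11. compounding area certification 42 days ago vs limit 45 → met
Not met: 10

10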